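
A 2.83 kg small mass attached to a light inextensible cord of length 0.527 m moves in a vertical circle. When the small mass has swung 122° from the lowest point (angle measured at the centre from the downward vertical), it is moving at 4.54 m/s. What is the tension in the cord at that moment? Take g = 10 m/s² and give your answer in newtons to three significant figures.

95.7 N

Take the radial direction toward the centre of the circle as positive. The component of the weight along the string toward the centre is −mg cos φ (φ measured from the bottom), so Newton's second law along the string gives T − mg cos φ = m v²/r.
cos 122° = -0.5299, so T = m(v²/r + g cos φ) = 2.83 × ((4.54)²/0.527 + 10.0 × -0.5299) = 2.83 × (39.11 + (-5.299)) = 2.83 × 33.81 = 95.69 N.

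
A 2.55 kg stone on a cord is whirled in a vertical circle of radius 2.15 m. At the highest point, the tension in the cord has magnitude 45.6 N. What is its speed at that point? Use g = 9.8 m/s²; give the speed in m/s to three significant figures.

At the top, T + mg = mv²/r, so v = √(r(T/m + g)) = √(2.15 × (45.6/2.55 + 9.8)) = √(2.15 × 27.68) = √59.52 = 7.715 m/s.

7.71 m/s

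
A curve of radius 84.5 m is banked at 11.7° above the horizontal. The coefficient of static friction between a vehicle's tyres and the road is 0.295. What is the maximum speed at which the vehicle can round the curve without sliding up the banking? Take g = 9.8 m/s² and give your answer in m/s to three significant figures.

21.0 m/s

At the maximum speed, friction acts down the slope at its limiting value f = μN. Radially (horizontal, toward centre): N sinθ + μN cosθ = mv²/r. Vertically: N cosθ − μN sinθ = mg.
Dividing: v² = r g (sinθ + μcosθ)/(cosθ − μsinθ).
sinθ + μcosθ = 0.2028 + 0.295×0.9792 = 0.4917; cosθ − μsinθ = 0.9792 − 0.295×0.2028 = 0.9194.
v² = 84.5 × 9.8 × 0.4917/0.9194 = 442.8 m²/s², so v = 21.04 m/s.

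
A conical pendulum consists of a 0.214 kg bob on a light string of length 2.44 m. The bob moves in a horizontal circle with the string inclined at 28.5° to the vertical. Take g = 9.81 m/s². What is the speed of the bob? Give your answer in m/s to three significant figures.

2.49 m/s

The radius of the circle is r = L sinθ = 2.44 × sin 28.5° = 1.164 m.
Horizontally T sinθ = mv²/r and vertically T cosθ = mg, so tanθ = v²/(rg).
v = √(r g tanθ) = √(1.164 × 9.81 × 0.5430) = √6.201 = 2.490 m/s.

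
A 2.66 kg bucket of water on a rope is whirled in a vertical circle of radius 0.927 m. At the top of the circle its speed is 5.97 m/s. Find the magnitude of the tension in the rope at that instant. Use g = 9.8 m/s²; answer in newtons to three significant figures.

76.2 N

At the top, both T and the weight mg point inward (toward the centre), so T + mg = mv²/r.
T = m(v²/r − g) = 2.66 × ((5.97)²/0.927 − 9.8) = 2.66 × (38.45 − 9.8) = 2.66 × 28.65 = 76.20 N.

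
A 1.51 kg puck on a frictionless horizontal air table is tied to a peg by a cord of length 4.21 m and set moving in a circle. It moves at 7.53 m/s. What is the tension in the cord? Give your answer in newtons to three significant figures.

The tension is the only horizontal force, so it supplies the full centripetal force: T = m v²/r = 1.51 × (7.530)²/4.21 = 1.51 × 56.70/4.21 = 20.34 N.

20.3 N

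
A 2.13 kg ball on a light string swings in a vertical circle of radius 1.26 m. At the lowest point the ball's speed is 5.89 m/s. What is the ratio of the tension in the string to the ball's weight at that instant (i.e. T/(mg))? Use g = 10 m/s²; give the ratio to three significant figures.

At the bottom, T − mg = mv²/r, so T = m(v²/r + g) and T/(mg) = v²/(rg) + 1 = (5.89)²/(1.26 × 10.0) + 1 = 2.753 + 1 = 3.753.

3.75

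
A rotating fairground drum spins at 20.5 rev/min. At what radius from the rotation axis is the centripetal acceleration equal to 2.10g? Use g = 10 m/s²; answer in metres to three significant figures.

ω = 20.5 rev/min × 2π/60 = 2.147 rad/s.
a_c = ω²r = 2.10g ⇒ r = 2.10 × 10.0 / (2.147)² = 21.00/4.609 = 4.557 m.

4.56 m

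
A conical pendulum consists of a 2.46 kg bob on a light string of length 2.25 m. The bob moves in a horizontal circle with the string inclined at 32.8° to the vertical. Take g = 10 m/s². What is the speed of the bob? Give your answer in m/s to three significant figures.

The radius of the circle is r = L sinθ = 2.25 × sin 32.8° = 1.219 m.
Horizontally T sinθ = mv²/r and vertically T cosθ = mg, so tanθ = v²/(rg).
v = √(r g tanθ) = √(1.219 × 10.0 × 0.6445) = √7.855 = 2.803 m/s.

2.80 m/s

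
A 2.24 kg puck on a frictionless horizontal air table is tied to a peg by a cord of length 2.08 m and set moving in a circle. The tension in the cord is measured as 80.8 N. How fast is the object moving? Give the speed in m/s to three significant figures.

8.66 m/s

T = m v²/r ⇒ v = √(T r / m) = √(80.8 × 2.08 / 2.24) = √75.03 = 8.662 m/s.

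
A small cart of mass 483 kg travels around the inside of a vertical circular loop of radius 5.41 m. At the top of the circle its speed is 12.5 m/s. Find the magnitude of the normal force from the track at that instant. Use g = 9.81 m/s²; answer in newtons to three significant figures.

9210 N

At the top, both N and the weight mg point inward (toward the centre), so N + mg = mv²/r.
N = m(v²/r − g) = 483 × ((12.5)²/5.41 − 9.81) = 483 × (28.88 − 9.81) = 483 × 19.07 = 9212 N.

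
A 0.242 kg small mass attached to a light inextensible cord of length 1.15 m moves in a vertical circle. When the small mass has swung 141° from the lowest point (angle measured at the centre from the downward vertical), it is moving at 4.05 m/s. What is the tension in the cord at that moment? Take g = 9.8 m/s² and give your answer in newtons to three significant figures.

Take the radial direction toward the centre of the circle as positive. The component of the weight along the string toward the centre is −mg cos φ (φ measured from the bottom), so Newton's second law along the string gives T − mg cos φ = m v²/r.
cos 141° = -0.7771, so T = m(v²/r + g cos φ) = 0.242 × ((4.05)²/1.15 + 9.8 × -0.7771) = 0.242 × (14.26 + (-7.616)) = 0.242 × 6.647 = 1.609 N.

1.61 N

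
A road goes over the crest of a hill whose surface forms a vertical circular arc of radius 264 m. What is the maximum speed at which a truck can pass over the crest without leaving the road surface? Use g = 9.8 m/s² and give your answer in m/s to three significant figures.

50.9 m/s

At the crest the centre of the circle is below the truck, so the net downward (centripetal) force is mg − N = mv²/r.
The truck leaves the road when N → 0, giving v_max = √(g r) = √(9.8 × 264) = 50.86 m/s.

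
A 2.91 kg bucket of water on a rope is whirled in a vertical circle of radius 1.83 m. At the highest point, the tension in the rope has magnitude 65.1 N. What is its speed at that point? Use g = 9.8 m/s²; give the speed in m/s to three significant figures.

7.67 m/s

At the top, T + mg = mv²/r, so v = √(r(T/m + g)) = √(1.83 × (65.1/2.91 + 9.8)) = √(1.83 × 32.17) = √58.87 = 7.673 m/s.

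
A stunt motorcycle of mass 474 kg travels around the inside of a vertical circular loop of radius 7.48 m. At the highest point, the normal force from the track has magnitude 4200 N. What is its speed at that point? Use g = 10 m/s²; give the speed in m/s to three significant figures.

11.9 m/s

At the top, N + mg = mv²/r, so v = √(r(N/m + g)) = √(7.48 × (4200/474 + 10.0)) = √(7.48 × 18.86) = √141.1 = 11.88 m/s.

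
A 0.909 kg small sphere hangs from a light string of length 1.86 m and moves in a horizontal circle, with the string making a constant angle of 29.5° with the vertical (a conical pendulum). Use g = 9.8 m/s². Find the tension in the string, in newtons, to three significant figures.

Vertically the bob has no acceleration, so T cosθ = mg.
T = mg/cosθ = 0.909 × 9.8 / cos 29.5° = 8.908/0.8704 = 10.24 N.

10.2 N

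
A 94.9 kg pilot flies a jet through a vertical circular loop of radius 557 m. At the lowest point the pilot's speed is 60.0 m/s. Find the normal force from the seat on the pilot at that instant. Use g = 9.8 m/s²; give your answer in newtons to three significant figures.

1540 N

At the lowest point, N points up (toward the centre) and the weight mg points down (away from the centre), so the net inward force is N − mg = mv²/r.
N = m(v²/r + g) = 94.9 × ((60.0)²/557 + 9.8) = 94.9 × (6.463 + 9.8) = 94.9 × 16.26 = 1543 N.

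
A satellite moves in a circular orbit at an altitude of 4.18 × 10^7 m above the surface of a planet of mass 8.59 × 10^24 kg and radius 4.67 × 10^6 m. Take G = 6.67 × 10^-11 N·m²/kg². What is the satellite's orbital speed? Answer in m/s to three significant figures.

Orbital radius r = R + h = 4.67 × 10^6 + 4.18 × 10^7 = 4.647 × 10^7 m.
Gravity supplies the centripetal force: G M m / r² = m v² / r, so v = √(GM/r).
v = √(6.67 × 10^-11 × 8.59 × 10^24 / 4.647 × 10^7) = √(1.233 × 10^7) = 3511 m/s.

3510 m/s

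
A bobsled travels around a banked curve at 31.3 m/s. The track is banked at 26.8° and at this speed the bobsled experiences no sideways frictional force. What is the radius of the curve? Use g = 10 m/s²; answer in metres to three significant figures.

194 m

Frictionless banking: tanθ = v²/(rg), so r = v²/(g tanθ).
r = (31.3)²/(10.0 × tan 26.8°) = 979.7/(10.0 × 0.5051) = 979.7/5.051 = 193.9 m.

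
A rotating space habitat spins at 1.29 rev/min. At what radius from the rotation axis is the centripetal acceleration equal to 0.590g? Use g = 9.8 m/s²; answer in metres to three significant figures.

ω = 1.29 rev/min × 2π/60 = 0.1351 rad/s.
a_c = ω²r = 0.590g ⇒ r = 0.590 × 9.8 / (0.1351)² = 5.782/0.01825 = 316.8 m.

317 m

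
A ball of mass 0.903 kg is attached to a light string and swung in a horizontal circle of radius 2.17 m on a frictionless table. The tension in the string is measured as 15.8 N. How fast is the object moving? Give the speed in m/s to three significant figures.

6.16 m/s

T = m v²/r ⇒ v = √(T r / m) = √(15.8 × 2.17 / 0.903) = √37.97 = 6.162 m/s.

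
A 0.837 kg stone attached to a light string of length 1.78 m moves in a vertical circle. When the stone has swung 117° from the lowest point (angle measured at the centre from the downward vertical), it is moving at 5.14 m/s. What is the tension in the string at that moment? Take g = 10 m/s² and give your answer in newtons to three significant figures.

Take the radial direction toward the centre of the circle as positive. The component of the weight along the string toward the centre is −mg cos φ (φ measured from the bottom), so Newton's second law along the string gives T − mg cos φ = m v²/r.
cos 117° = -0.4540, so T = m(v²/r + g cos φ) = 0.837 × ((5.14)²/1.78 + 10.0 × -0.4540) = 0.837 × (14.84 + (-4.540)) = 0.837 × 10.30 = 8.623 N.

8.62 N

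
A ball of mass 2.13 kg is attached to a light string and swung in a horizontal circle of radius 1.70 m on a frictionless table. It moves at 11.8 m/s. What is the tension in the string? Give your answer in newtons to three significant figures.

174 N

The tension is the only horizontal force, so it supplies the full centripetal force: T = m v²/r = 2.13 × (11.80)²/1.70 = 2.13 × 139.2/1.70 = 174.5 N.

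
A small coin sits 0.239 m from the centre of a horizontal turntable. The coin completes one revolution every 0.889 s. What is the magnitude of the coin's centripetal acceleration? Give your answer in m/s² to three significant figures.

11.9 m/s²

v = 2πr/T = 2π × 0.239/0.889 = 1.689 m/s.
a_c = v²/r = (1.689)²/0.239 = 2.853/0.239 = 11.94 m/s².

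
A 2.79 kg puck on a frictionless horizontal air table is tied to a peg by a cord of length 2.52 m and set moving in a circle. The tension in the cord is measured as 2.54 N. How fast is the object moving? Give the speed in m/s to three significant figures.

1.51 m/s

T = m v²/r ⇒ v = √(T r / m) = √(2.54 × 2.52 / 2.79) = √2.294 = 1.515 m/s.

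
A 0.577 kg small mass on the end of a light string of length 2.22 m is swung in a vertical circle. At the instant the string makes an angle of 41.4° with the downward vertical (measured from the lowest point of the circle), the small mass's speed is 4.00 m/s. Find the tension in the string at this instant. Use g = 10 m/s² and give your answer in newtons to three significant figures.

8.49 N

Take the radial direction toward the centre of the circle as positive. The component of the weight along the string toward the centre is −mg cos φ (φ measured from the bottom), so Newton's second law along the string gives T − mg cos φ = m v²/r.
cos 41.4° = 0.7501, so T = m(v²/r + g cos φ) = 0.577 × ((4.00)²/2.22 + 10.0 × 0.7501) = 0.577 × (7.207 + (7.501)) = 0.577 × 14.71 = 8.487 N.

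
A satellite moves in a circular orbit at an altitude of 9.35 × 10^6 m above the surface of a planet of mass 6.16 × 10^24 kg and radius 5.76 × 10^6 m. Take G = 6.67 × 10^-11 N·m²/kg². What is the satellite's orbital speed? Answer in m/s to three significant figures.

5210 m/s

Orbital radius r = R + h = 5.76 × 10^6 + 9.35 × 10^6 = 1.511 × 10^7 m.
Gravity supplies the centripetal force: G M m / r² = m v² / r, so v = √(GM/r).
v = √(6.67 × 10^-11 × 6.16 × 10^24 / 1.511 × 10^7) = √(2.719 × 10^7) = 5215 m/s.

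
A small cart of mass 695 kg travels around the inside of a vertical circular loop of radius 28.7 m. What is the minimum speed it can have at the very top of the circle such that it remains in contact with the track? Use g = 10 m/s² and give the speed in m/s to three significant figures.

At the top, both weight mg and N point toward the centre: N + mg = mv²/r.
At minimum speed N → 0, so mg = mv_min²/r ⇒ v_min = √(g r) = √(10.0 × 28.7) = 16.94 m/s.

16.9 m/s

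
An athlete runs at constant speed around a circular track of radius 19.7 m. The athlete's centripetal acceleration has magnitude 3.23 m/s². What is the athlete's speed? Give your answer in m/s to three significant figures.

a_c = v²/r ⇒ v = √(a_c · r) = √(3.23 × 19.7) = √63.63 = 7.977 m/s.

7.98 m/s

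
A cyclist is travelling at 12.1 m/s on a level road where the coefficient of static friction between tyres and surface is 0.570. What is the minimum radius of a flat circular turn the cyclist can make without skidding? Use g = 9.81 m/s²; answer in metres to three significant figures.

At the limit, μ_s m g = m v²/r, so r_min = v²/(μ_s g) = (12.1)²/(0.570 × 9.81) = 146.4/5.592 = 26.18 m.

26.2 m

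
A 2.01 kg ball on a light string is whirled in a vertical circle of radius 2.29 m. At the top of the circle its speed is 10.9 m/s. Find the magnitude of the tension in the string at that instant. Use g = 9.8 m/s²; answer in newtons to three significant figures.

At the top, both T and the weight mg point inward (toward the centre), so T + mg = mv²/r.
T = m(v²/r − g) = 2.01 × ((10.9)²/2.29 − 9.8) = 2.01 × (51.88 − 9.8) = 2.01 × 42.08 = 84.59 N.

84.6 N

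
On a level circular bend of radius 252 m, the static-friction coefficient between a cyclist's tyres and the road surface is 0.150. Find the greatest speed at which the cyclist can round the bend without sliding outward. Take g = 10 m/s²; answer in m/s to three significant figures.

Friction provides the centripetal force on a flat curve. At maximum speed it is at its limiting value: μ_s m g = m v²/r.
Mass cancels: v_max = √(μ_s g r) = √(0.150 × 10.0 × 252) = √378.0 = 19.44 m/s.

19.4 m/s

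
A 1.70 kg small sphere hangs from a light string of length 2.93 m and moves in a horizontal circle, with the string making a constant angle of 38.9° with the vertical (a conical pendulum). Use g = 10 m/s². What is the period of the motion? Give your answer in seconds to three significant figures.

r = L sinθ = 1.840 m. From T sinθ = mω²r and T cosθ = mg: tanθ = ω²r/g, so ω² = g tanθ / r = g/(L cosθ).
ω = √(g/(L cosθ)) = √(10.0/(2.93 × 0.7782)) = √4.385 = 2.094 rad/s.
Period = 2π/ω = 3.000 s.

3.00 s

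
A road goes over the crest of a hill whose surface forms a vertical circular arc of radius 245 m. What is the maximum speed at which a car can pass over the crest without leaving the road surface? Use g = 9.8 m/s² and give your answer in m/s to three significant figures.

49.0 m/s

At the crest the centre of the circle is below the car, so the net downward (centripetal) force is mg − N = mv²/r.
The car leaves the road when N → 0, giving v_max = √(g r) = √(9.8 × 245) = 49.00 m/s.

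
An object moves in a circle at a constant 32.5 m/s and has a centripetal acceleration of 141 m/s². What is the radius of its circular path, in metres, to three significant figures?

7.49 m

a_c = v²/r ⇒ r = v²/a_c = (32.5)²/141 = 1056/141 = 7.491 m.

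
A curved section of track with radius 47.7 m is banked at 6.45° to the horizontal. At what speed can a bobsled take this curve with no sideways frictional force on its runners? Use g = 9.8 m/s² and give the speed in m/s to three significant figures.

On a frictionless banked curve, N sinθ = mv²/r and N cosθ = mg, so tanθ = v²/(rg).
v = √(r g tanθ) = √(47.7 × 9.8 × tan 6.45°) = √(47.7 × 9.8 × 0.1131) = √52.85 = 7.270 m/s.

7.27 m/s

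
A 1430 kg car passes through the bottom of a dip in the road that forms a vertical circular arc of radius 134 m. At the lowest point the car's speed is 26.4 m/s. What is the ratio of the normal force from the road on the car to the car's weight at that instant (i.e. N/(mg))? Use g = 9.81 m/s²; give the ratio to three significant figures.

At the bottom, N − mg = mv²/r, so N = m(v²/r + g) and N/(mg) = v²/(rg) + 1 = (26.4)²/(134 × 9.81) + 1 = 0.5302 + 1 = 1.530.

1.53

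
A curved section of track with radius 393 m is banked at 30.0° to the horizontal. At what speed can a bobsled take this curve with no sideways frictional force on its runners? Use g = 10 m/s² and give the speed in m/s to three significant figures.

On a frictionless banked curve, N sinθ = mv²/r and N cosθ = mg, so tanθ = v²/(rg).
v = √(r g tanθ) = √(393 × 10.0 × tan 30.0°) = √(393 × 10.0 × 0.5774) = √2269 = 47.63 m/s.

47.6 m/s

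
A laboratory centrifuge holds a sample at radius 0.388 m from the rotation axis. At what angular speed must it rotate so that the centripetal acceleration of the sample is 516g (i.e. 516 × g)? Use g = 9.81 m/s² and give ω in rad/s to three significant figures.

114 rad/s

Centripetal acceleration a_c = ω²r. Setting ω²r = 516g:
ω = √(516g / r) = √(516 × 9.81 / 0.388) = √13050 = 114.2 rad/s.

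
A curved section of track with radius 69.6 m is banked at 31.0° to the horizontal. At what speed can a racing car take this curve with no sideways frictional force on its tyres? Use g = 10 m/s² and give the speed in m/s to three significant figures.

On a frictionless banked curve, N sinθ = mv²/r and N cosθ = mg, so tanθ = v²/(rg).
v = √(r g tanθ) = √(69.6 × 10.0 × tan 31.0°) = √(69.6 × 10.0 × 0.6009) = √418.2 = 20.45 m/s.

20.4 m/s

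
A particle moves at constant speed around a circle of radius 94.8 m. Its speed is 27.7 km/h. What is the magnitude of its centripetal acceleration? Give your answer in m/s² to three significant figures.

v = 27.7 km/h = 27.7/3.6 = 7.694 m/s.
a_c = v²/r = (7.694)²/94.8 = 59.20/94.8 = 0.6245 m/s².

0.625 m/s²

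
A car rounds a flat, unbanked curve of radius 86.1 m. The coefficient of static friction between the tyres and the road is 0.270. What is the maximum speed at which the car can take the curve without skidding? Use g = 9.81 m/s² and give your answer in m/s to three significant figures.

The only inward force on a level bend is static friction, so at the limit f_s = μ_s N = μ_s m g = m v²/r.
Mass cancels: v_max = √(μ_s g r) = √(0.270 × 9.81 × 86.1) = √228.1 = 15.10 m/s.

15.1 m/s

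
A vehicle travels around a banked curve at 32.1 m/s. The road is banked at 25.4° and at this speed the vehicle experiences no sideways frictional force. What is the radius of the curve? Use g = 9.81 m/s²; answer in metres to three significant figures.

221 m

Frictionless banking: tanθ = v²/(rg), so r = v²/(g tanθ).
r = (32.1)²/(9.81 × tan 25.4°) = 1030/(9.81 × 0.4748) = 1030/4.658 = 221.2 m.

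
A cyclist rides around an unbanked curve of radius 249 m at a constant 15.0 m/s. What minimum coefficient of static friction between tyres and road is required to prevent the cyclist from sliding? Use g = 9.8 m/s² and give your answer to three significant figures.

Friction provides the centripetal force: μ_s m g = m v²/r, so μ_s = v²/(g r) = (15.00)²/(9.8 × 249) = 225.0/2440 = 0.09221.

0.0922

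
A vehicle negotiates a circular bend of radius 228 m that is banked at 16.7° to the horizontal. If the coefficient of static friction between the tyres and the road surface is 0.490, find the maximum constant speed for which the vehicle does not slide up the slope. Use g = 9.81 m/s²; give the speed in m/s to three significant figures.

At the maximum speed, friction acts down the slope at its limiting value f = μN. Radially (horizontal, toward centre): N sinθ + μN cosθ = mv²/r. Vertically: N cosθ − μN sinθ = mg.
Dividing: v² = r g (sinθ + μcosθ)/(cosθ − μsinθ).
sinθ + μcosθ = 0.2874 + 0.490×0.9578 = 0.7567; cosθ − μsinθ = 0.9578 − 0.490×0.2874 = 0.8170.
v² = 228 × 9.81 × 0.7567/0.8170 = 2072 m²/s², so v = 45.51 m/s.

45.5 m/s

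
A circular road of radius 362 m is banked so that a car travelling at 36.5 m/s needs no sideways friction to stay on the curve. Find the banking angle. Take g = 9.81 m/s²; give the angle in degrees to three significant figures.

For a frictionless banked turn: horizontally N sinθ = mv²/r and vertically N cosθ = mg.
Dividing: tanθ = v²/(r g) = (36.5)²/(362 × 9.81) = 1332/3551 = 0.3752.
θ = arctan(0.3752) = 20.56°.

20.6°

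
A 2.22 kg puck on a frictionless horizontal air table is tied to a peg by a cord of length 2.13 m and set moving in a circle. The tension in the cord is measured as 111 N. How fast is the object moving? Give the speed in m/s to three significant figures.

10.3 m/s

T = m v²/r ⇒ v = √(T r / m) = √(111 × 2.13 / 2.22) = √106.5 = 10.32 m/s.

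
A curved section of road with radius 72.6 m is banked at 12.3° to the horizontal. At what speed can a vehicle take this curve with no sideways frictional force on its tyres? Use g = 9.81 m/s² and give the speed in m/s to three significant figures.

On a frictionless banked curve, N sinθ = mv²/r and N cosθ = mg, so tanθ = v²/(rg).
v = √(r g tanθ) = √(72.6 × 9.81 × tan 12.3°) = √(72.6 × 9.81 × 0.2180) = √155.3 = 12.46 m/s.

12.5 m/s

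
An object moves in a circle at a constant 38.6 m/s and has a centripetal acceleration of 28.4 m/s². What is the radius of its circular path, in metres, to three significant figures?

a_c = v²/r ⇒ r = v²/a_c = (38.6)²/28.4 = 1490/28.4 = 52.46 m.

52.5 m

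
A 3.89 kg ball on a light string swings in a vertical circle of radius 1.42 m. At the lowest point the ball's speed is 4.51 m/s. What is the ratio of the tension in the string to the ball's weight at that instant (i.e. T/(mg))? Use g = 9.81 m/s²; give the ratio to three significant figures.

At the bottom, T − mg = mv²/r, so T = m(v²/r + g) and T/(mg) = v²/(rg) + 1 = (4.51)²/(1.42 × 9.81) + 1 = 1.460 + 1 = 2.460.

2.46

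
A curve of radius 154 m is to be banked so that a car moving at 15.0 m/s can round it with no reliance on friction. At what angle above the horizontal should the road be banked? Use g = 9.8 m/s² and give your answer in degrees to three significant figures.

8.48°

For a frictionless banked turn: horizontally N sinθ = mv²/r and vertically N cosθ = mg.
Dividing: tanθ = v²/(r g) = (15.0)²/(154 × 9.8) = 225.0/1509 = 0.1491.
θ = arctan(0.1491) = 8.480°.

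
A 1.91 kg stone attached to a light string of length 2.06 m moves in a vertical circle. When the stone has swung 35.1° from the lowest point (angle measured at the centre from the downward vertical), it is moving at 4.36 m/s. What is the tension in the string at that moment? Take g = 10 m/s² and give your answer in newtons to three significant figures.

Take the radial direction toward the centre of the circle as positive. The component of the weight along the string toward the centre is −mg cos φ (φ measured from the bottom), so Newton's second law along the string gives T − mg cos φ = m v²/r.
cos 35.1° = 0.8181, so T = m(v²/r + g cos φ) = 1.91 × ((4.36)²/2.06 + 10.0 × 0.8181) = 1.91 × (9.228 + (8.181)) = 1.91 × 17.41 = 33.25 N.

33.3 N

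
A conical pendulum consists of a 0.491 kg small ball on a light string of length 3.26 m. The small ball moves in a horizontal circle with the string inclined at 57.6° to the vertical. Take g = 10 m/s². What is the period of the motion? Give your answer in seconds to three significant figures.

2.63 s

r = L sinθ = 2.753 m. From T sinθ = mω²r and T cosθ = mg: tanθ = ω²r/g, so ω² = g tanθ / r = g/(L cosθ).
ω = √(g/(L cosθ)) = √(10.0/(3.26 × 0.5358)) = √5.725 = 2.393 rad/s.
Period = 2π/ω = 2.626 s.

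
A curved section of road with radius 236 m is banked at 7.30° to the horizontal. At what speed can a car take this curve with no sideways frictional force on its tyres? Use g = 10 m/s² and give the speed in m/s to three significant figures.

17.4 m/s

On a frictionless banked curve, N sinθ = mv²/r and N cosθ = mg, so tanθ = v²/(rg).
v = √(r g tanθ) = √(236 × 10.0 × tan 7.30°) = √(236 × 10.0 × 0.1281) = √302.3 = 17.39 m/s.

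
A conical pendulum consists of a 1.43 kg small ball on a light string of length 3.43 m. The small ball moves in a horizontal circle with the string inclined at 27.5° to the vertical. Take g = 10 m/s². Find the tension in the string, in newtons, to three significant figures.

Vertically the bob has no acceleration, so T cosθ = mg.
T = mg/cosθ = 1.43 × 10.0 / cos 27.5° = 14.30/0.8870 = 16.12 N.

16.1 N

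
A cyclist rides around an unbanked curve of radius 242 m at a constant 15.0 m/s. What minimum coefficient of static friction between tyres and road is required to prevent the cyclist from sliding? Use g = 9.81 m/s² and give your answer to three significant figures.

Friction provides the centripetal force: μ_s m g = m v²/r, so μ_s = v²/(g r) = (15.00)²/(9.81 × 242) = 225.0/2374 = 0.09478.

0.0948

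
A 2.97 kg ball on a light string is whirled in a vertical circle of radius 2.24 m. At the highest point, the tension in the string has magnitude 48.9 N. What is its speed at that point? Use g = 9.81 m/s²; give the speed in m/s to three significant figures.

At the top, T + mg = mv²/r, so v = √(r(T/m + g)) = √(2.24 × (48.9/2.97 + 9.81)) = √(2.24 × 26.27) = √58.86 = 7.672 m/s.

7.67 m/s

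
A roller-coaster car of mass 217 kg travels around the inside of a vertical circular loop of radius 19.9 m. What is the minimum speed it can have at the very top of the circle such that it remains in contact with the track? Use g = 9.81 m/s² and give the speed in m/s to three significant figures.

14.0 m/s

At the highest point the centre is directly below, so both the weight and N act inward: N + mg = mv²/r.
At minimum speed N → 0, so mg = mv_min²/r ⇒ v_min = √(g r) = √(9.81 × 19.9) = 13.97 m/s.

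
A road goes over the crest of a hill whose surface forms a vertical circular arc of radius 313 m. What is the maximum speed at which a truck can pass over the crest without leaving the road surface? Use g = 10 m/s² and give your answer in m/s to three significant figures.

At the crest the centre of the circle is below the truck, so the net downward (centripetal) force is mg − N = mv²/r.
The truck leaves the road when N → 0, giving v_max = √(g r) = √(10.0 × 313) = 55.95 m/s.

55.9 m/s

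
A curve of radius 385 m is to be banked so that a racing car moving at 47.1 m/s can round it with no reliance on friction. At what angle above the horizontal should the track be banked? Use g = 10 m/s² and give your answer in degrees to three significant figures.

For a frictionless banked turn: horizontally N sinθ = mv²/r and vertically N cosθ = mg.
Dividing: tanθ = v²/(r g) = (47.1)²/(385 × 10.0) = 2218/3850 = 0.5762.
θ = arctan(0.5762) = 29.95°.

30.0°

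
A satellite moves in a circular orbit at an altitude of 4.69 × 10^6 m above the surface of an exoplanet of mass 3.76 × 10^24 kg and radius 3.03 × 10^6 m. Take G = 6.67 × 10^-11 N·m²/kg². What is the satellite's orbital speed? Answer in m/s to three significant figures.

5700 m/s

Orbital radius r = R + h = 3.03 × 10^6 + 4.69 × 10^6 = 7.720 × 10^6 m.
Gravity supplies the centripetal force: G M m / r² = m v² / r, so v = √(GM/r).
v = √(6.67 × 10^-11 × 3.76 × 10^24 / 7.720 × 10^6) = √(3.249 × 10^7) = 5700 m/s.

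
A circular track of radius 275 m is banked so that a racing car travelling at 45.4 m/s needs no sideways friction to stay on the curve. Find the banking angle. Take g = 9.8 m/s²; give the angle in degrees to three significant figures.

37.4°

With no friction, the horizontal component of the normal force provides the centripetal force: N sinθ = mv²/r, while N cosθ = mg vertically.
Dividing: tanθ = v²/(r g) = (45.4)²/(275 × 9.8) = 2061/2695 = 0.7648.
θ = arctan(0.7648) = 37.41°.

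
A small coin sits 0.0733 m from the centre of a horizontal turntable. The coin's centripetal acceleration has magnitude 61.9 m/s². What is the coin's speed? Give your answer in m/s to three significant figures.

2.13 m/s

a_c = v²/r ⇒ v = √(a_c · r) = √(61.9 × 0.0733) = √4.537 = 2.130 m/s.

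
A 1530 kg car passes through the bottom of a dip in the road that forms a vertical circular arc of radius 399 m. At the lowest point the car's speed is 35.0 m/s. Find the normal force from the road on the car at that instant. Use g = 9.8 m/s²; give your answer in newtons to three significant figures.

19700 N

At the lowest point, N points up (toward the centre) and the weight mg points down (away from the centre), so the net inward force is N − mg = mv²/r.
N = m(v²/r + g) = 1530 × ((35.0)²/399 + 9.8) = 1530 × (3.070 + 9.8) = 1530 × 12.87 = 19690 N.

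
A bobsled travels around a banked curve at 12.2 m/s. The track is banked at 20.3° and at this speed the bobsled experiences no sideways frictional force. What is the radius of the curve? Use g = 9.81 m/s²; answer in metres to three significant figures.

41.0 m

Frictionless banking: tanθ = v²/(rg), so r = v²/(g tanθ).
r = (12.2)²/(9.81 × tan 20.3°) = 148.8/(9.81 × 0.3699) = 148.8/3.629 = 41.02 m.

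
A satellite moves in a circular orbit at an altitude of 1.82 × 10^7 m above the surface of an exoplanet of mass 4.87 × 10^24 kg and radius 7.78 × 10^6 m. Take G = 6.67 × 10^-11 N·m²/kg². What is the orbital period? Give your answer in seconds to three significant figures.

46200 s

r = R + h = 7.78 × 10^6 + 1.82 × 10^7 = 2.598 × 10^7 m. Gravity provides the centripetal force: G M m / r² = m v² / r ⇒ v = √(GM/r) = 3536 m/s.
T = 2πr/v = 2π × 2.598 × 10^7 / 3536 = 46160 s.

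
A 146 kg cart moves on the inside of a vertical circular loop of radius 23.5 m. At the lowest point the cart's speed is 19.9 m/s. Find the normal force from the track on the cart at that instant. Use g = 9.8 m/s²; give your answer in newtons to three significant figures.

At the lowest point, N points up (toward the centre) and the weight mg points down (away from the centre), so the net inward force is N − mg = mv²/r.
N = m(v²/r + g) = 146 × ((19.9)²/23.5 + 9.8) = 146 × (16.85 + 9.8) = 146 × 26.65 = 3891 N.

3890 N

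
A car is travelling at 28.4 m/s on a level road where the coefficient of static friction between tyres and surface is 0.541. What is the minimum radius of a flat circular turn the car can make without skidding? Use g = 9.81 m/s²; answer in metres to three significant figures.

152 m

At the limit, μ_s m g = m v²/r, so r_min = v²/(μ_s g) = (28.4)²/(0.541 × 9.81) = 806.6/5.307 = 152.0 m.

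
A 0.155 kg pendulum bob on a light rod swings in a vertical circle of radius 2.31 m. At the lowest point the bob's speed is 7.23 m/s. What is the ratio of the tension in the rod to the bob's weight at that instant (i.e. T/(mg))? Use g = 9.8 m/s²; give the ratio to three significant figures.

At the bottom, T − mg = mv²/r, so T = m(v²/r + g) and T/(mg) = v²/(rg) + 1 = (7.23)²/(2.31 × 9.8) + 1 = 2.309 + 1 = 3.309.

3.31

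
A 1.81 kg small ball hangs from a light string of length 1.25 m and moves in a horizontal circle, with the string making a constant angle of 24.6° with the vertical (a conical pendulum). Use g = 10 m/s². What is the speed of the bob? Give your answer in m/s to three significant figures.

1.54 m/s

The radius of the circle is r = L sinθ = 1.25 × sin 24.6° = 0.5204 m.
Horizontally T sinθ = mv²/r and vertically T cosθ = mg, so tanθ = v²/(rg).
v = √(r g tanθ) = √(0.5204 × 10.0 × 0.4578) = √2.382 = 1.543 m/s.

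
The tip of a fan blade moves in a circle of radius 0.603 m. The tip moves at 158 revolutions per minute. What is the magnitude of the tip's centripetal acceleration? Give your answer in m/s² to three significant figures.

ω = 158 rev/min × 2π/60 = 16.55 rad/s, so v = ωr = 16.55 × 0.603 = 9.977 m/s.
a_c = v²/r = (9.977)²/0.603 = 99.54/0.603 = 165.1 m/s².

165 m/s²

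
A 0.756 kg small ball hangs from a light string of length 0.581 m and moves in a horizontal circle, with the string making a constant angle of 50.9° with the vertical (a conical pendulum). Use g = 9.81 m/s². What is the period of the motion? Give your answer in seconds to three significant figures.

1.21 s

r = L sinθ = 0.4509 m. From T sinθ = mω²r and T cosθ = mg: tanθ = ω²r/g, so ω² = g tanθ / r = g/(L cosθ).
ω = √(g/(L cosθ)) = √(9.81/(0.581 × 0.6307)) = √26.77 = 5.174 rad/s.
Period = 2π/ω = 1.214 s.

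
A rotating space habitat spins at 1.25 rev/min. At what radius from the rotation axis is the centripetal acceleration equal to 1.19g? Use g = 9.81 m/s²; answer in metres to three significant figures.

ω = 1.25 rev/min × 2π/60 = 0.1309 rad/s.
a_c = ω²r = 1.19g ⇒ r = 1.19 × 9.81 / (0.1309)² = 11.67/0.01713 = 681.3 m.

681 m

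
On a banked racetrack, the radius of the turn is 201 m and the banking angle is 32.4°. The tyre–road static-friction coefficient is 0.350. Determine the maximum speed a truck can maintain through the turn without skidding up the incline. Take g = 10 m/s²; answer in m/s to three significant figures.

50.4 m/s

At the maximum speed, friction acts down the slope at its limiting value f = μN. Radially (horizontal, toward centre): N sinθ + μN cosθ = mv²/r. Vertically: N cosθ − μN sinθ = mg.
Dividing: v² = r g (sinθ + μcosθ)/(cosθ − μsinθ).
sinθ + μcosθ = 0.5358 + 0.350×0.8443 = 0.8313; cosθ − μsinθ = 0.8443 − 0.350×0.5358 = 0.6568.
v² = 201 × 10.0 × 0.8313/0.6568 = 2544 m²/s², so v = 50.44 m/s.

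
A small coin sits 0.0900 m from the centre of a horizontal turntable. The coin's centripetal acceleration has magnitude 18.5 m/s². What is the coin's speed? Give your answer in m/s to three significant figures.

1.29 m/s

a_c = v²/r ⇒ v = √(a_c · r) = √(18.5 × 0.0900) = √1.665 = 1.290 m/s.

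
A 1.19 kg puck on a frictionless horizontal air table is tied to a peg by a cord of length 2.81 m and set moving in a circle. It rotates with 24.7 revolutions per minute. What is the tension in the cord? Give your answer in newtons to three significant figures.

ω = 24.7 rev/min × 2π/60 = 2.587 rad/s, so v = ωr = 2.587 × 2.81 = 7.268 m/s.
The tension is the only horizontal force, so it supplies the full centripetal force: T = m v²/r = 1.19 × (7.268)²/2.81 = 1.19 × 52.83/2.81 = 22.37 N.

22.4 N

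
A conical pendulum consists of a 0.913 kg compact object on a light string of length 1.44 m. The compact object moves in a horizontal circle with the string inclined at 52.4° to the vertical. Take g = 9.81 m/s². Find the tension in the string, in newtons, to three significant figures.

Vertically the bob has no acceleration, so T cosθ = mg.
T = mg/cosθ = 0.913 × 9.81 / cos 52.4° = 8.957/0.6101 = 14.68 N.

14.7 N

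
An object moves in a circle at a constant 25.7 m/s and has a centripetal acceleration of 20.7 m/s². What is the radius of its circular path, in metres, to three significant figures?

31.9 m

a_c = v²/r ⇒ r = v²/a_c = (25.7)²/20.7 = 660.5/20.7 = 31.91 m.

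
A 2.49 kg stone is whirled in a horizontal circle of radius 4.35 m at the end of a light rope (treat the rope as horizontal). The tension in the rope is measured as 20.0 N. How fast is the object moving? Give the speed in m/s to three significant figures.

T = m v²/r ⇒ v = √(T r / m) = √(20.0 × 4.35 / 2.49) = √34.94 = 5.911 m/s.

5.91 m/s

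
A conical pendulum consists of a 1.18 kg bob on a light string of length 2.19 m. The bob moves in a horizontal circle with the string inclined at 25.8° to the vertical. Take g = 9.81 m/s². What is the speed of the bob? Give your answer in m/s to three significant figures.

The radius of the circle is r = L sinθ = 2.19 × sin 25.8° = 0.9532 m.
Horizontally T sinθ = mv²/r and vertically T cosθ = mg, so tanθ = v²/(rg).
v = √(r g tanθ) = √(0.9532 × 9.81 × 0.4834) = √4.520 = 2.126 m/s.

2.13 m/s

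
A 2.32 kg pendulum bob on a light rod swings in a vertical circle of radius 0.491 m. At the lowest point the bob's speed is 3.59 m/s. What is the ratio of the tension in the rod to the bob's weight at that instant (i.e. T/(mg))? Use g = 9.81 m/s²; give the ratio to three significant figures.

At the bottom, T − mg = mv²/r, so T = m(v²/r + g) and T/(mg) = v²/(rg) + 1 = (3.59)²/(0.491 × 9.81) + 1 = 2.676 + 1 = 3.676.

3.68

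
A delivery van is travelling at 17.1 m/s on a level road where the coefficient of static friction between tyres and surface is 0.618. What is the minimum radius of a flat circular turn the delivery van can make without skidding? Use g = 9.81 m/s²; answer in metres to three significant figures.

48.2 m

At the limit, μ_s m g = m v²/r, so r_min = v²/(μ_s g) = (17.1)²/(0.618 × 9.81) = 292.4/6.063 = 48.23 m.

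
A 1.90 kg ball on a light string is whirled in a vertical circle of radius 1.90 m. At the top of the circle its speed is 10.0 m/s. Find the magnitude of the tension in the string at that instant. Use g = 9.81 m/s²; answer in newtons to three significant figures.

81.4 N

At the top, both T and the weight mg point inward (toward the centre), so T + mg = mv²/r.
T = m(v²/r − g) = 1.90 × ((10.0)²/1.90 − 9.81) = 1.90 × (52.63 − 9.81) = 1.90 × 42.82 = 81.36 N.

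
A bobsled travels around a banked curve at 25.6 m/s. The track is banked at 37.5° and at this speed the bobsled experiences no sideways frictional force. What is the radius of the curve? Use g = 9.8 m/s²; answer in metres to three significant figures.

87.2 m

Frictionless banking: tanθ = v²/(rg), so r = v²/(g tanθ).
r = (25.6)²/(9.8 × tan 37.5°) = 655.4/(9.8 × 0.7673) = 655.4/7.520 = 87.15 m.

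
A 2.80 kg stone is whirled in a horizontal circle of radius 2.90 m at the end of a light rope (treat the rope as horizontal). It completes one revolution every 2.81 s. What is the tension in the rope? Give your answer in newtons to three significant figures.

40.6 N

v = 2πr/T = 2π × 2.90/2.81 = 6.484 m/s.
The tension is the only horizontal force, so it supplies the full centripetal force: T = m v²/r = 2.80 × (6.484)²/2.90 = 2.80 × 42.05/2.90 = 40.60 N.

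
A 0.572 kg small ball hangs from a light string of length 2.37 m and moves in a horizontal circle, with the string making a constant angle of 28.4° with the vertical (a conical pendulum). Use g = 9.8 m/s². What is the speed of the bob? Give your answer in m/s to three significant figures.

The radius of the circle is r = L sinθ = 2.37 × sin 28.4° = 1.127 m.
Horizontally T sinθ = mv²/r and vertically T cosθ = mg, so tanθ = v²/(rg).
v = √(r g tanθ) = √(1.127 × 9.8 × 0.5407) = √5.973 = 2.444 m/s.

2.44 m/s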